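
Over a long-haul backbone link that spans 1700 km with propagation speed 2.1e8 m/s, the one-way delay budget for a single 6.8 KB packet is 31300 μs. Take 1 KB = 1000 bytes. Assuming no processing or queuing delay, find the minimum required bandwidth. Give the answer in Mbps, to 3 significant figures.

2.34 Mbps

L = 54400 bits.
Propagation delay = 1700000 / 210000000 = 8095.24 μs.
Transmission budget = 31300 − 8095.24 = 23204.8 μs.
R ≥ L / t_tx = 54400 bits / 0.0232048 s = 2.34 Mbps.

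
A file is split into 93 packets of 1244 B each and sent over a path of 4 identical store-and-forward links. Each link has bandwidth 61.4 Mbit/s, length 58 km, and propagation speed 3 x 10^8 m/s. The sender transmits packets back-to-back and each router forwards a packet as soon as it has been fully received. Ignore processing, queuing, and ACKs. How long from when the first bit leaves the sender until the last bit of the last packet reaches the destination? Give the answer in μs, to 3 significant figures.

Per-hop transmission t_tx = L/R = 9952/61400000 = 162.085 μs.
Per-hop propagation t_prop = 58000/300000000 = 193.333 μs.
Pipeline fill: first packet needs 4·t_tx to clear all hops; remaining 92 packets each add one t_tx.
Total = (4+93-1)·t_tx + 4·t_prop = 96·162.085 + 4·193.333 = 16300 μs.

16300 μs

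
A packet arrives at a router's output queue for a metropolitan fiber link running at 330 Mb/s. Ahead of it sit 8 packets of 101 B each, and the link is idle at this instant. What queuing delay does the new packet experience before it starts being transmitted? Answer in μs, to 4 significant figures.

19.59 μs

Each queued packet: L/R = 808/330000000 = 2.44848 μs.
8 queued → 19.5879 μs.
Queuing delay = 19.59 μs.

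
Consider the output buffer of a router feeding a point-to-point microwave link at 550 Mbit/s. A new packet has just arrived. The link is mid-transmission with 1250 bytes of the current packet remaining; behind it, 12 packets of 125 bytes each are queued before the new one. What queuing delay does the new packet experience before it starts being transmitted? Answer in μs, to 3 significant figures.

Each queued packet: L/R = 1000/550000000 = 1.81818 μs.
12 queued → 21.8182 μs.
Plus remaining 10000 bits of current packet: 18.1818 μs.
Queuing delay = 40.0 μs.

40.0 μs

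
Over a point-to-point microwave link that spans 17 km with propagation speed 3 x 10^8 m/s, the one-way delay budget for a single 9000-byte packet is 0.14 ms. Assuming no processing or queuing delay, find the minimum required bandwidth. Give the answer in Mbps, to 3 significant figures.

864 Mbps

L = 72000 bits.
Propagation delay = 17000 / 300000000 = 0.0566667 ms.
Transmission budget = 0.14 − 0.0566667 = 0.0833333 ms.
R ≥ L / t_tx = 72000 bits / 8.33333e-05 s = 864 Mbps.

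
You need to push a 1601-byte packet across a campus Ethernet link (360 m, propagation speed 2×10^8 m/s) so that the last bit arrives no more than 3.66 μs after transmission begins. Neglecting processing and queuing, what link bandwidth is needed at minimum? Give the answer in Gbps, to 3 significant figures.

6.89 Gbps

L = 12808 bits.
Propagation delay = 360 / 200000000 = 1.8 μs.
Transmission budget = 3.66 − 1.8 = 1.86 μs.
R ≥ L / t_tx = 12808 bits / 1.86e-06 s = 6.89 Gbps.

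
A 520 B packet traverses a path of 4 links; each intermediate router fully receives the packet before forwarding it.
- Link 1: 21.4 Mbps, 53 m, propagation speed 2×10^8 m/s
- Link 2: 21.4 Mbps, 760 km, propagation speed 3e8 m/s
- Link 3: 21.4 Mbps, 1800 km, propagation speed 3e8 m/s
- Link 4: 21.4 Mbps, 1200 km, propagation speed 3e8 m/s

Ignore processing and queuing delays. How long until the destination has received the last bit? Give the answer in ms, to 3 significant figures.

13.3 ms

L = 520 × 8 = 4160 bits.
Transmission delay per hop = L/R = 4160/21400000 = 0.194393 ms; 4 hops → 0.77757 ms.
Propagation delays (d/s per hop): 0.000265, 2.53333, 6, 4 ms; sum = 12.5336 ms.
End-to-end = 13.3 ms.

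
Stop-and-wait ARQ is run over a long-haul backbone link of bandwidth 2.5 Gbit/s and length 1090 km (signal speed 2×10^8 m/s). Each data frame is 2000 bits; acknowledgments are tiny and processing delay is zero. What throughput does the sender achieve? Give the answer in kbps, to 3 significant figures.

t_tx = L/R = 2000/2500000000 = 8e-07 s.
t_prop = 1090000/200000000 = 0.00545 s; RTT = 0.0109 s.
Cycle = t_tx + RTT = 0.0109008 s.
Throughput = L / cycle = 2000 / 0.0109008 = 183 kbps.

183 kbps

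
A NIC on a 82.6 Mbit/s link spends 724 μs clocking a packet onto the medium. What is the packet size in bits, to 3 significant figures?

L = R × t_tx = 82600000 b/s × 0.000724 s = 59802.4 bits.

59800 bits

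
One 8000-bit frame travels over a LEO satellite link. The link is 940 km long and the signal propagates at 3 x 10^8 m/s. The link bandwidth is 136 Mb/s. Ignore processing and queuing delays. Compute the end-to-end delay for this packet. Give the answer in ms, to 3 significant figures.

Transmission delay = L/R = 8000 / 136000000 = 0.0588235 ms.
Propagation delay = d/s = 940000 m / 300000000 m/s = 3.13333 ms.
Total = 3.19 ms.

3.19 ms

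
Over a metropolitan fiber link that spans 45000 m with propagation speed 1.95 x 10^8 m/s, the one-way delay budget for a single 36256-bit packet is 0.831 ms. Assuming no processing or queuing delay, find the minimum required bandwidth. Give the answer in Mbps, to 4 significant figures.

60.40 Mbps

Propagation delay = 45000 / 195000000 = 0.230769 ms.
Transmission budget = 0.831 − 0.230769 = 0.600231 ms.
R ≥ L / t_tx = 36256 bits / 0.000600231 s = 60.40 Mbps.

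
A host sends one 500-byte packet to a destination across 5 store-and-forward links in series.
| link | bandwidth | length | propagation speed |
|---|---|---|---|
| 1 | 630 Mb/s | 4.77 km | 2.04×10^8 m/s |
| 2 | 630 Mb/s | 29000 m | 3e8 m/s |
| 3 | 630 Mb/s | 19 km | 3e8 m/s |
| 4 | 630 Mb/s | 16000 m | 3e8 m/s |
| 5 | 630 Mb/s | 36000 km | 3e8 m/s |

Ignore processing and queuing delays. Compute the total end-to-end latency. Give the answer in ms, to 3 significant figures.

L = 500 × 8 = 4000 bits.
Transmission delay per hop = L/R = 4000/630000000 = 0.00634921 ms; 5 hops → 0.031746 ms.
Propagation delays (d/s per hop): 0.0233824, 0.0966667, 0.0633333, 0.0533333, 120 ms; sum = 120.237 ms.
End-to-end = 120 ms.

120 ms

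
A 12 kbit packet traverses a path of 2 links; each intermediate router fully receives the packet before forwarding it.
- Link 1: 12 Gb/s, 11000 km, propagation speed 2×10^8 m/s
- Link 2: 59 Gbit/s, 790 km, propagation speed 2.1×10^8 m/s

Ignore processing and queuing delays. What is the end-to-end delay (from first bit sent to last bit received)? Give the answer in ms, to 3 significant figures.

L = 12000 bits.
Transmission delays (L/R per hop): 0.001, 0.00020339 ms; sum = 0.00120339 ms.
Propagation delays (d/s per hop): 55, 3.7619 ms; sum = 58.7619 ms.
End-to-end = 58.8 ms.

58.8 ms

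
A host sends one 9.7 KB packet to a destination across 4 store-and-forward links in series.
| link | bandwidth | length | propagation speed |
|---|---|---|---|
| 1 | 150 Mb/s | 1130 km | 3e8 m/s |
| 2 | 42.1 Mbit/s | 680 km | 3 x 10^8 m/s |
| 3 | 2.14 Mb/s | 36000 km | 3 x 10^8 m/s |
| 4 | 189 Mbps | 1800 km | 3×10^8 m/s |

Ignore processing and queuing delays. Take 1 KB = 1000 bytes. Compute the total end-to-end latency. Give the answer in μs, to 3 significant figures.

L = 77600 bits.
Transmission delays (L/R per hop): 517.333, 1843.23, 36261.7, 410.582 μs; sum = 39032.8 μs.
Propagation delays (d/s per hop): 3766.67, 2266.67, 120000, 6000 μs; sum = 132033 μs.
End-to-end = 171000 μs.

171000 μs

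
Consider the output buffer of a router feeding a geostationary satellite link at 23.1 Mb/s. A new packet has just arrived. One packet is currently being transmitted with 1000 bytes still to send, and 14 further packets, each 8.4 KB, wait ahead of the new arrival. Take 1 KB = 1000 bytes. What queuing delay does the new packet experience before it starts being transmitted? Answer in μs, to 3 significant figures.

41100 μs

Each queued packet: L/R = 67200/23100000 = 2909.09 μs.
14 queued → 40727.3 μs.
Plus remaining 8000 bits of current packet: 346.32 μs.
Queuing delay = 41100 μs.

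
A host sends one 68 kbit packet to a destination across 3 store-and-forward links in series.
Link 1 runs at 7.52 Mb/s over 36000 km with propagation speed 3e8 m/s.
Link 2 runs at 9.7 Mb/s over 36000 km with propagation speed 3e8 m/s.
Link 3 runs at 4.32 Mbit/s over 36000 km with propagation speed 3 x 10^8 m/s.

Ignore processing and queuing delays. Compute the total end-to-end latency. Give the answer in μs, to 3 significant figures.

392000 μs

L = 68000 bits.
Transmission delays (L/R per hop): 9042.55, 7010.31, 15740.7 μs; sum = 31793.6 μs.
Propagation delays (d/s per hop): 120000, 120000, 120000 μs; sum = 360000 μs.
End-to-end = 392000 μs.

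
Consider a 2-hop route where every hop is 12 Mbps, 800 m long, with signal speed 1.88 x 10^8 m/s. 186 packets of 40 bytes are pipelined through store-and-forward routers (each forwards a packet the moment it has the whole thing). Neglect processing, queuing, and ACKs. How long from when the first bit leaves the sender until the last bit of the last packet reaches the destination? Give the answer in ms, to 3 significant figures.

5.00 ms

Per-hop transmission t_tx = L/R = 320/12000000 = 0.0266667 ms.
Per-hop propagation t_prop = 800/188000000 = 0.00425532 ms.
Pipeline fill: first packet needs 2·t_tx to clear all hops; remaining 185 packets each add one t_tx.
Total = (2+186-1)·t_tx + 2·t_prop = 187·0.0266667 + 2·0.00425532 = 5.00 ms.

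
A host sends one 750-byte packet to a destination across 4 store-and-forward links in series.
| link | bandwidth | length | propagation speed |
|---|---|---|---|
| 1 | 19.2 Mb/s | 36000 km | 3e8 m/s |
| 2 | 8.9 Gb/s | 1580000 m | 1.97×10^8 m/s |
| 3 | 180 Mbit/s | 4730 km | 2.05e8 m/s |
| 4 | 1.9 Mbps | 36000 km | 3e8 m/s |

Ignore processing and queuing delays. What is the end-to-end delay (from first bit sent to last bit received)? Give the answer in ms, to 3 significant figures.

275 ms

L = 750 × 8 = 6000 bits.
Transmission delays (L/R per hop): 0.3125, 0.000674157, 0.0333333, 3.15789 ms; sum = 3.5044 ms.
Propagation delays (d/s per hop): 120, 8.0203, 23.0732, 120 ms; sum = 271.093 ms.
End-to-end = 275 ms.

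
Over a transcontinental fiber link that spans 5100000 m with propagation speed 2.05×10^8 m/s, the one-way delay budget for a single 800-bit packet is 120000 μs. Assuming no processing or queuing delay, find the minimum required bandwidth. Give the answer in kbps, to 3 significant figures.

8.41 kbps

Propagation delay = 5100000 / 2.05e+08 = 24878 μs.
Transmission budget = 120000 − 24878 = 95122 μs.
R ≥ L / t_tx = 800 bits / 0.095122 s = 8.41 kbps.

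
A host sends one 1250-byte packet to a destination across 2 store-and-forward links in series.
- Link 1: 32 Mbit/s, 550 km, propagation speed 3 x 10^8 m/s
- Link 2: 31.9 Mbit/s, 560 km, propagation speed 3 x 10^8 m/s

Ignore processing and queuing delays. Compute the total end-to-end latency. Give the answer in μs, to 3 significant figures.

L = 1250 × 8 = 10000 bits.
Transmission delays (L/R per hop): 312.5, 313.48 μs; sum = 625.98 μs.
Propagation delays (d/s per hop): 1833.33, 1866.67 μs; sum = 3700 μs.
End-to-end = 4330 μs.

4330 μs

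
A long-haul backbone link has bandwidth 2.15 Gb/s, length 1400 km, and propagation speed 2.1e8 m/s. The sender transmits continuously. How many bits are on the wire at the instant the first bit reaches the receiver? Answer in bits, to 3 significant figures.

Propagation delay = 1400000 / 210000000 = 0.00666667 s.
BDP = R × t_prop = 2150000000 × 0.00666667 = 14333300 bits.

14300000 bits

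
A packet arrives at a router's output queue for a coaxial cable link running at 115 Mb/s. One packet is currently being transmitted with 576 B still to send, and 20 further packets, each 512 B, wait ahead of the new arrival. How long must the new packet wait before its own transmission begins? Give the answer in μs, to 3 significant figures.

752 μs

Each queued packet: L/R = 4096/115000000 = 35.6174 μs.
20 queued → 712.348 μs.
Plus remaining 4608 bits of current packet: 40.0696 μs.
Queuing delay = 752 μs.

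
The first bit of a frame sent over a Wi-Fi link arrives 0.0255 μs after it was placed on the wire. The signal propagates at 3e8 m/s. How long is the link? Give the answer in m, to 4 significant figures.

7.650 m

d = s × t_prop = 300000000 × 2.55e-08 = 7.650 m.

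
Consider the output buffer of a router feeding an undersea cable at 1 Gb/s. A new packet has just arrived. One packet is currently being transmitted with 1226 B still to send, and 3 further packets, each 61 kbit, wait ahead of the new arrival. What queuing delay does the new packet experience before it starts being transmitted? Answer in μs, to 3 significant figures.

193 μs

Each queued packet: L/R = 61000/1000000000 = 61 μs.
3 queued → 183 μs.
Plus remaining 9808 bits of current packet: 9.808 μs.
Queuing delay = 193 μs.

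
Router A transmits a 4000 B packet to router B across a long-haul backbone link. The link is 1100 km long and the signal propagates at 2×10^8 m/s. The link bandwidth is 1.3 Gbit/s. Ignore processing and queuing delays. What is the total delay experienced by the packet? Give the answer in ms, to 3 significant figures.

L = 4000 × 8 = 32000 bits.
Transmission delay = L/R = 32000 / 1300000000 = 0.0246154 ms.
Propagation delay = d/s = 1100000 m / 200000000 m/s = 5.5 ms.
Total = 5.52 ms.

5.52 ms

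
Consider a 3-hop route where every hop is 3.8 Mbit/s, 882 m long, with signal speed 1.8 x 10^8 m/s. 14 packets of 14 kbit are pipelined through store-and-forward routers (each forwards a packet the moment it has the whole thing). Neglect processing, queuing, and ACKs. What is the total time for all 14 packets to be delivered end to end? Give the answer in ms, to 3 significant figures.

Per-hop transmission t_tx = L/R = 14000/3800000 = 3.68421 ms.
Per-hop propagation t_prop = 882/180000000 = 0.0049 ms.
Pipeline fill: first packet needs 3·t_tx to clear all hops; remaining 13 packets each add one t_tx.
Total = (3+14-1)·t_tx + 3·t_prop = 16·3.68421 + 3·0.0049 = 59.0 ms.

59.0 ms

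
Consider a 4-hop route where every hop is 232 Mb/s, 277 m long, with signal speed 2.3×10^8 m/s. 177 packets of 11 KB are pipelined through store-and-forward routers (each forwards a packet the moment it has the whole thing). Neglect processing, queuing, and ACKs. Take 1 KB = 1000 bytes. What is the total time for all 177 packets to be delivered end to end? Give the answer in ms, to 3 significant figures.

Per-hop transmission t_tx = L/R = 88000/232000000 = 0.37931 ms.
Per-hop propagation t_prop = 277/2.3e+08 = 0.00120435 ms.
Pipeline fill: first packet needs 4·t_tx to clear all hops; remaining 176 packets each add one t_tx.
Total = (4+177-1)·t_tx + 4·t_prop = 180·0.37931 + 4·0.00120435 = 68.3 ms.

68.3 ms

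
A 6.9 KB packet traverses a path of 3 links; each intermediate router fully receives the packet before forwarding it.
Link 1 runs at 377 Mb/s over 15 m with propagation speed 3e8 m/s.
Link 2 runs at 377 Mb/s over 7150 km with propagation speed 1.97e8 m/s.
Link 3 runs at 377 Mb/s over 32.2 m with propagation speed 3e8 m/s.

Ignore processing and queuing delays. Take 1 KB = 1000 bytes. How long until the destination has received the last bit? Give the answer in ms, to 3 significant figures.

36.7 ms

L = 55200 bits.
Transmission delay per hop = L/R = 55200/377000000 = 0.146419 ms; 3 hops → 0.439257 ms.
Propagation delays (d/s per hop): 5e-05, 36.2944, 0.000107333 ms; sum = 36.2946 ms.
End-to-end = 36.7 ms.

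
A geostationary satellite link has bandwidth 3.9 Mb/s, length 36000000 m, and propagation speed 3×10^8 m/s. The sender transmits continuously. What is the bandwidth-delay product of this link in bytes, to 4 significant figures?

58500 bytes

Propagation delay = 36000000 / 300000000 = 0.12 s.
BDP = R × t_prop = 3900000 × 0.12 = 468000 bits.
In bytes: 468000/8 = 58500 bytes.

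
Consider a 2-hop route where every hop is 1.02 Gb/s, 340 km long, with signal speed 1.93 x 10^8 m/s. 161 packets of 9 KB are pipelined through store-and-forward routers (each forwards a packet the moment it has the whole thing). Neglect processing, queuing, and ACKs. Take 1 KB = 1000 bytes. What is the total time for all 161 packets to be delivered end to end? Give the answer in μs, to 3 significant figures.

Per-hop transmission t_tx = L/R = 72000/1020000000 = 70.5882 μs.
Per-hop propagation t_prop = 340000/193000000 = 1761.66 μs.
Pipeline fill: first packet needs 2·t_tx to clear all hops; remaining 160 packets each add one t_tx.
Total = (2+161-1)·t_tx + 2·t_prop = 162·70.5882 + 2·1761.66 = 15000 μs.

15000 μs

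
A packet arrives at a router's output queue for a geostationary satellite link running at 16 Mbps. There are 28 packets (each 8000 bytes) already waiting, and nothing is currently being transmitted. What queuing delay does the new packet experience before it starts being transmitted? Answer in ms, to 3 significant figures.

Each queued packet: L/R = 64000/16000000 = 4 ms.
28 queued → 112 ms.
Queuing delay = 112 ms.

112 ms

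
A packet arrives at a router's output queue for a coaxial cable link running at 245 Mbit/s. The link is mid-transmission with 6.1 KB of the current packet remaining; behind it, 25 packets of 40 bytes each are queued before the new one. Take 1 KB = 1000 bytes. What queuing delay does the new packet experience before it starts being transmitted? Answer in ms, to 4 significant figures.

0.2318 ms

Each queued packet: L/R = 320/245000000 = 0.00130612 ms.
25 queued → 0.0326531 ms.
Plus remaining 48800 bits of current packet: 0.199184 ms.
Queuing delay = 0.2318 ms.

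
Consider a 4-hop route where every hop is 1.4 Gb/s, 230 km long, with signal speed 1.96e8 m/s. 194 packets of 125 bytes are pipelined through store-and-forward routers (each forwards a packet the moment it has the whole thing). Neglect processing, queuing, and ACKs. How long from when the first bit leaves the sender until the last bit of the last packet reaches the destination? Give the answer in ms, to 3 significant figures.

4.83 ms

Per-hop transmission t_tx = L/R = 1000/1400000000 = 0.000714286 ms.
Per-hop propagation t_prop = 230000/196000000 = 1.17347 ms.
Pipeline fill: first packet needs 4·t_tx to clear all hops; remaining 193 packets each add one t_tx.
Total = (4+194-1)·t_tx + 4·t_prop = 197·0.000714286 + 4·1.17347 = 4.83 ms.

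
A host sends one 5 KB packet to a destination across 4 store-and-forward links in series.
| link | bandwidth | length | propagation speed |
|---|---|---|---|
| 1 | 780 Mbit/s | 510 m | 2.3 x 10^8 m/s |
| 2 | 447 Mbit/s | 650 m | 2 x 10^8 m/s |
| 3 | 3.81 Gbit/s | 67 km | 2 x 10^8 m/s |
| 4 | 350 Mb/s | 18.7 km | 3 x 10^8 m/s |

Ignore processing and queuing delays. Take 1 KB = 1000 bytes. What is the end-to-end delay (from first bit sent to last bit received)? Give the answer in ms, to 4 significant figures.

0.6684 ms

L = 40000 bits.
Transmission delays (L/R per hop): 0.0512821, 0.0894855, 0.0104987, 0.114286 ms; sum = 0.265552 ms.
Propagation delays (d/s per hop): 0.00221739, 0.00325, 0.335, 0.0623333 ms; sum = 0.402801 ms.
End-to-end = 0.6684 ms.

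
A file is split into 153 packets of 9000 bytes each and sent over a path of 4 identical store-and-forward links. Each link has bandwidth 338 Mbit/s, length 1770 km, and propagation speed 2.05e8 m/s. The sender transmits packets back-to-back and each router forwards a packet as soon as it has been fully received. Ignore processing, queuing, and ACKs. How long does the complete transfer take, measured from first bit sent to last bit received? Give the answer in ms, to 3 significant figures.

67.8 ms

Per-hop transmission t_tx = L/R = 72000/338000000 = 0.213018 ms.
Per-hop propagation t_prop = 1770000/2.05e+08 = 8.63415 ms.
Pipeline fill: first packet needs 4·t_tx to clear all hops; remaining 152 packets each add one t_tx.
Total = (4+153-1)·t_tx + 4·t_prop = 156·0.213018 + 4·8.63415 = 67.8 ms.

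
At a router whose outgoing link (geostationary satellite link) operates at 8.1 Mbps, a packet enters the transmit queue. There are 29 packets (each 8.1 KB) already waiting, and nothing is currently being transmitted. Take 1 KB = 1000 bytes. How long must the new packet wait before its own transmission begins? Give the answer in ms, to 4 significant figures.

232.0 ms

Each queued packet: L/R = 64800/8100000 = 8 ms.
29 queued → 232 ms.
Queuing delay = 232.0 ms.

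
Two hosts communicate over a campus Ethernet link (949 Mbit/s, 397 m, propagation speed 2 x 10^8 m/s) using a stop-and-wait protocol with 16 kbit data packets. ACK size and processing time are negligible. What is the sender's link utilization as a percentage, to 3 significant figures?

80.9 %

t_tx = L/R = 16000/949000000 = 1.68599e-05 s.
t_prop = 397/200000000 = 1.985e-06 s; RTT = 3.97e-06 s.
Cycle = t_tx + RTT = 2.08299e-05 s.
Utilization = t_tx / cycle = 1.68599e-05/2.08299e-05 = 80.9 %.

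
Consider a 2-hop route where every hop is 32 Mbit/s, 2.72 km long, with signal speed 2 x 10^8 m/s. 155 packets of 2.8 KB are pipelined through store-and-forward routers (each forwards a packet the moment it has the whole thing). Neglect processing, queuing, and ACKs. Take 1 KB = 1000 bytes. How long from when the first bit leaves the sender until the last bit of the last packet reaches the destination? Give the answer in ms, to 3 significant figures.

Per-hop transmission t_tx = L/R = 22400/32000000 = 0.7 ms.
Per-hop propagation t_prop = 2720/200000000 = 0.0136 ms.
Pipeline fill: first packet needs 2·t_tx to clear all hops; remaining 154 packets each add one t_tx.
Total = (2+155-1)·t_tx + 2·t_prop = 156·0.7 + 2·0.0136 = 109 ms.

109 ms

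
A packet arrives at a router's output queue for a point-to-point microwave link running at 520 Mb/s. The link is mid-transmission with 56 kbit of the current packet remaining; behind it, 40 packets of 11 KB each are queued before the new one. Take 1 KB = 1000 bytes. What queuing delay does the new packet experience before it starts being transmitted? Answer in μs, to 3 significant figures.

6880 μs

Each queued packet: L/R = 88000/520000000 = 169.231 μs.
40 queued → 6769.23 μs.
Plus remaining 56000 bits of current packet: 107.692 μs.
Queuing delay = 6880 μs.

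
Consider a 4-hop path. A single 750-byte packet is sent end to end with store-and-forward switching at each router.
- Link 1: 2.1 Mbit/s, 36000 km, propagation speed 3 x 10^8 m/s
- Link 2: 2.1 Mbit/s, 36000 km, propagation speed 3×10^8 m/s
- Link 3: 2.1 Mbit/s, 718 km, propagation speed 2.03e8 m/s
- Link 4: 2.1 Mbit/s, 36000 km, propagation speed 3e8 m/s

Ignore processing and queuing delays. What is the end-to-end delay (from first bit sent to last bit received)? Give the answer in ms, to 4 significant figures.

375.0 ms

L = 750 × 8 = 6000 bits.
Transmission delay per hop = L/R = 6000/2100000 = 2.85714 ms; 4 hops → 11.4286 ms.
Propagation delays (d/s per hop): 120, 120, 3.53695, 120 ms; sum = 363.537 ms.
End-to-end = 375.0 ms.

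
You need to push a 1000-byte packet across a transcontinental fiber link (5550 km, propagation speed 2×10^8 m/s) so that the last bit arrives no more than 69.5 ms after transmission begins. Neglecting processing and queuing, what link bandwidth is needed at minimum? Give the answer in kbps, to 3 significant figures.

192 kbps

L = 8000 bits.
Propagation delay = 5550000 / 200000000 = 27.75 ms.
Transmission budget = 69.5 − 27.75 = 41.75 ms.
R ≥ L / t_tx = 8000 bits / 0.04175 s = 192 kbps.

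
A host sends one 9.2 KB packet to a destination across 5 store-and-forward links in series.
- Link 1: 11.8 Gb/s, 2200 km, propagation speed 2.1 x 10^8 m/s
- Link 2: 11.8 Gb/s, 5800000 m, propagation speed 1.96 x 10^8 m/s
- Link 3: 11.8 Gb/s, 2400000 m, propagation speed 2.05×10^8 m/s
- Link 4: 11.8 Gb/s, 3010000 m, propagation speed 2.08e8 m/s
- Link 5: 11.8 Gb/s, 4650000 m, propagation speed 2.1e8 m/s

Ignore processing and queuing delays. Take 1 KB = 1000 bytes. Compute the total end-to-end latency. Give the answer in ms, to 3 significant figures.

88.4 ms

L = 73600 bits.
Transmission delay per hop = L/R = 73600/11800000000 = 0.00623729 ms; 5 hops → 0.0311864 ms.
Propagation delays (d/s per hop): 10.4762, 29.5918, 11.7073, 14.4712, 22.1429 ms; sum = 88.3894 ms.
End-to-end = 88.4 ms.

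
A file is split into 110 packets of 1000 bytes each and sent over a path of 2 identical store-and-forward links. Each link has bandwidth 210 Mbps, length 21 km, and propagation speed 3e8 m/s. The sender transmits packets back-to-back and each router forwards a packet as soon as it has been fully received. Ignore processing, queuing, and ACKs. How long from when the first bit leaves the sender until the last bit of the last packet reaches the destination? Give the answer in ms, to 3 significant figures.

4.37 ms

Per-hop transmission t_tx = L/R = 8000/210000000 = 0.0380952 ms.
Per-hop propagation t_prop = 21000/300000000 = 0.07 ms.
Pipeline fill: first packet needs 2·t_tx to clear all hops; remaining 109 packets each add one t_tx.
Total = (2+110-1)·t_tx + 2·t_prop = 111·0.0380952 + 2·0.07 = 4.37 ms.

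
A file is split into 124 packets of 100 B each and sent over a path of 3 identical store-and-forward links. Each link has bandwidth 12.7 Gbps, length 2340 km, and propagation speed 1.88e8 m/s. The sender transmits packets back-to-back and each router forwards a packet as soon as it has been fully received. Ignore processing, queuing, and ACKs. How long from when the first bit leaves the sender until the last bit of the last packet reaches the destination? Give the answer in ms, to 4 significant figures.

Per-hop transmission t_tx = L/R = 800/12700000000 = 6.29921e-05 ms.
Per-hop propagation t_prop = 2340000/188000000 = 12.4468 ms.
Pipeline fill: first packet needs 3·t_tx to clear all hops; remaining 123 packets each add one t_tx.
Total = (3+124-1)·t_tx + 3·t_prop = 126·6.29921e-05 + 3·12.4468 = 37.35 ms.

37.35 ms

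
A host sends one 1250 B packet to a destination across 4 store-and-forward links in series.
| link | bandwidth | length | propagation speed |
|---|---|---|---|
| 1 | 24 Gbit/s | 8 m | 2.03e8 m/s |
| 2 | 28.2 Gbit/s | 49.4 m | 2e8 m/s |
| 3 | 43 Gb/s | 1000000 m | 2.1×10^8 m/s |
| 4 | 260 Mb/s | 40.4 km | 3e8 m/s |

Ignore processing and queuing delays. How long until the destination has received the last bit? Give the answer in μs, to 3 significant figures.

4940 μs

L = 1250 × 8 = 10000 bits.
Transmission delays (L/R per hop): 0.416667, 0.35461, 0.232558, 38.4615 μs; sum = 39.4654 μs.
Propagation delays (d/s per hop): 0.0394089, 0.247, 4761.9, 134.667 μs; sum = 4896.86 μs.
End-to-end = 4940 μs.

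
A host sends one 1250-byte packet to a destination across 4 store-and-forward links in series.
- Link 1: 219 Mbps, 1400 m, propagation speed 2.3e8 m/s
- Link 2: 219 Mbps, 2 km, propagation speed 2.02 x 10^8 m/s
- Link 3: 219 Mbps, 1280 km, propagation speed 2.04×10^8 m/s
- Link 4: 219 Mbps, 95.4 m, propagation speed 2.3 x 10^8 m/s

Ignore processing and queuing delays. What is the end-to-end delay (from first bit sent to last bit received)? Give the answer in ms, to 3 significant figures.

6.47 ms

L = 1250 × 8 = 10000 bits.
Transmission delay per hop = L/R = 10000/219000000 = 0.0456621 ms; 4 hops → 0.182648 ms.
Propagation delays (d/s per hop): 0.00608696, 0.00990099, 6.27451, 0.000414783 ms; sum = 6.29091 ms.
End-to-end = 6.47 ms.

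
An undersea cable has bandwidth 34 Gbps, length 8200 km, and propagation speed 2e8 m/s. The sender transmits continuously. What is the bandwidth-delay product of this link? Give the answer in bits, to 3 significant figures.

1390000000 bits

Propagation delay = 8200000 / 200000000 = 0.041 s.
BDP = R × t_prop = 34000000000 × 0.041 = 1394000000 bits.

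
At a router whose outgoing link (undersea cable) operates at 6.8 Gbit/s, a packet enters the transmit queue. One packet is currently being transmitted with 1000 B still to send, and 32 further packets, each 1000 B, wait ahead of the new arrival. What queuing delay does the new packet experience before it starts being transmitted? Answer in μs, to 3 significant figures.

Each queued packet: L/R = 8000/6800000000 = 1.17647 μs.
32 queued → 37.6471 μs.
Plus remaining 8000 bits of current packet: 1.17647 μs.
Queuing delay = 38.8 μs.

38.8 μs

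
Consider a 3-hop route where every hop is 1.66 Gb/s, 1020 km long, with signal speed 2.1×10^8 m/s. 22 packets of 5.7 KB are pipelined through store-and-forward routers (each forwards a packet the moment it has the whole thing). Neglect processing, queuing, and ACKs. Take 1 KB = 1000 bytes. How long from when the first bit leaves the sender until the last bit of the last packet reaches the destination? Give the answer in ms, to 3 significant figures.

15.2 ms

Per-hop transmission t_tx = L/R = 45600/1660000000 = 0.0274699 ms.
Per-hop propagation t_prop = 1020000/210000000 = 4.85714 ms.
Pipeline fill: first packet needs 3·t_tx to clear all hops; remaining 21 packets each add one t_tx.
Total = (3+22-1)·t_tx + 3·t_prop = 24·0.0274699 + 3·4.85714 = 15.2 ms.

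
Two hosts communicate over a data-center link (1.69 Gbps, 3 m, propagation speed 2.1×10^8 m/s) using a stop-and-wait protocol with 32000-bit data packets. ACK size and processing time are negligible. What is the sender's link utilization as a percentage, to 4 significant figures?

t_tx = L/R = 32000/1690000000 = 1.89349e-05 s.
t_prop = 3/210000000 = 1.42857e-08 s; RTT = 2.85714e-08 s.
Cycle = t_tx + RTT = 1.89635e-05 s.
Utilization = t_tx / cycle = 1.89349e-05/1.89635e-05 = 99.85 %.

99.85 %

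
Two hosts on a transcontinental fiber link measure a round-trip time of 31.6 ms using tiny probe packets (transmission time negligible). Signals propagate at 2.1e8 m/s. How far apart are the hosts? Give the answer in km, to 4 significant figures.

One-way propagation = RTT/2 = 15.8 ms.
d = s × t = 210000000 × 0.0158 = 3318 km.

3318 km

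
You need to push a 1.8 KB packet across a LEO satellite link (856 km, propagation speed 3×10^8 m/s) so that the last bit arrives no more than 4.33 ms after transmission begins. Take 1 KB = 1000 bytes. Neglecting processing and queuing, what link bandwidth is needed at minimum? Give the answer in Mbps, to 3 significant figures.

L = 14400 bits.
Propagation delay = 856000 / 300000000 = 2.85333 ms.
Transmission budget = 4.33 − 2.85333 = 1.47667 ms.
R ≥ L / t_tx = 14400 bits / 0.00147667 s = 9.75 Mbps.

9.75 Mbps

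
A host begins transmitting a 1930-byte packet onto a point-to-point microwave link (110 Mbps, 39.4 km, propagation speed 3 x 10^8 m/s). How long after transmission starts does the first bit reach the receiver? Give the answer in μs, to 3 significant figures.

First bit experiences only propagation delay: d/s = 39400/300000000 = 131 μs.

131 μs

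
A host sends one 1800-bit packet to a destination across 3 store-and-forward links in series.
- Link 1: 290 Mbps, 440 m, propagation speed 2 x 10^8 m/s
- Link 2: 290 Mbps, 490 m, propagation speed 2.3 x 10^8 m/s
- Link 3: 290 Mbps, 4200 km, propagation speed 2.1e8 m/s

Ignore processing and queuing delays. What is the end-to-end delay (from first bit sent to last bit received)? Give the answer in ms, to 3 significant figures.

20.0 ms

Transmission delay per hop = L/R = 1800/290000000 = 0.0062069 ms; 3 hops → 0.0186207 ms.
Propagation delays (d/s per hop): 0.0022, 0.00213043, 20 ms; sum = 20.0043 ms.
End-to-end = 20.0 ms.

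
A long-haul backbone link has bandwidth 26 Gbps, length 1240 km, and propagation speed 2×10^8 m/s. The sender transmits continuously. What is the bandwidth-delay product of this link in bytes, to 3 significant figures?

20200000 bytes

Propagation delay = 1240000 / 200000000 = 0.0062 s.
BDP = R × t_prop = 26000000000 × 0.0062 = 161200000 bits.
In bytes: 161200000/8 = 20200000 bytes.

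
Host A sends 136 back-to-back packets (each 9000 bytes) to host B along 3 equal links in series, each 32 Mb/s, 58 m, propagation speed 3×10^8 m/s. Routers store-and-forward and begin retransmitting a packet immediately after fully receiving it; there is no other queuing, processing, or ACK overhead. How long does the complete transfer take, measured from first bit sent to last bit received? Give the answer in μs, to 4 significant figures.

Per-hop transmission t_tx = L/R = 72000/32000000 = 2250 μs.
Per-hop propagation t_prop = 58/300000000 = 0.193333 μs.
Pipeline fill: first packet needs 3·t_tx to clear all hops; remaining 135 packets each add one t_tx.
Total = (3+136-1)·t_tx + 3·t_prop = 138·2250 + 3·0.193333 = 310500 μs.

310500 μs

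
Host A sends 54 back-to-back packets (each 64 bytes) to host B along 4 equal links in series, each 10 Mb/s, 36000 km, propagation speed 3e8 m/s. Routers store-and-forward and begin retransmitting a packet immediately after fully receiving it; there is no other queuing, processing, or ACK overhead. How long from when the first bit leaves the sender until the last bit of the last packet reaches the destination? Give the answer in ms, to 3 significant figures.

483 ms

Per-hop transmission t_tx = L/R = 512/10000000 = 0.0512 ms.
Per-hop propagation t_prop = 36000000/300000000 = 120 ms.
Pipeline fill: first packet needs 4·t_tx to clear all hops; remaining 53 packets each add one t_tx.
Total = (4+54-1)·t_tx + 4·t_prop = 57·0.0512 + 4·120 = 483 ms.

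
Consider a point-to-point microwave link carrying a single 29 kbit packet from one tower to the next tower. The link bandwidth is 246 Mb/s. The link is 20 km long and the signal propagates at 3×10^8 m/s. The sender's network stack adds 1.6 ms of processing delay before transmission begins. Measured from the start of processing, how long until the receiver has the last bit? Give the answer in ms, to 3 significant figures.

1.78 ms

L = 29000 bits.
Transmission delay = L/R = 29000 / 246000000 = 0.117886 ms.
Propagation delay = d/s = 20000 m / 300000000 m/s = 0.0666667 ms.
Plus processing delay 1.6 ms = 1.6 ms.
Total = 1.78 ms.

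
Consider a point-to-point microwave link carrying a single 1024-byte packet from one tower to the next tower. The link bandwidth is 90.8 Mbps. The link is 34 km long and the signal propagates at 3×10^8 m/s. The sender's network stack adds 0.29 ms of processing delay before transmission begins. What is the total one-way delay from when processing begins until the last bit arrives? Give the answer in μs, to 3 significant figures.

494 μs

L = 1024 × 8 = 8192 bits.
Transmission delay = L/R = 8192 / 90800000 = 90.2203 μs.
Propagation delay = d/s = 34000 m / 300000000 m/s = 113.333 μs.
Plus processing delay 0.29 ms = 290 μs.
Total = 494 μs.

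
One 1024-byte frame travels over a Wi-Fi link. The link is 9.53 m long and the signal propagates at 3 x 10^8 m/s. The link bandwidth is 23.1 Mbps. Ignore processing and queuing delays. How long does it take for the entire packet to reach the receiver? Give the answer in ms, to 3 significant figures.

0.355 ms

L = 1024 × 8 = 8192 bits.
Transmission delay = L/R = 8192 / 23100000 = 0.354632 ms.
Propagation delay = d/s = 9.53 m / 300000000 m/s = 3.17667e-05 ms.
Total = 0.355 ms.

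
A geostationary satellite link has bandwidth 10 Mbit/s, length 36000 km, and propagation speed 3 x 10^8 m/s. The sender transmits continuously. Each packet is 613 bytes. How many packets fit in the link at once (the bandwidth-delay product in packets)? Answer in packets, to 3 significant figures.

245 packets

Propagation delay = 36000000 / 300000000 = 0.12 s.
BDP = R × t_prop = 10000000 × 0.12 = 1200000 bits.
In packets of 4904 bits: 245 packets.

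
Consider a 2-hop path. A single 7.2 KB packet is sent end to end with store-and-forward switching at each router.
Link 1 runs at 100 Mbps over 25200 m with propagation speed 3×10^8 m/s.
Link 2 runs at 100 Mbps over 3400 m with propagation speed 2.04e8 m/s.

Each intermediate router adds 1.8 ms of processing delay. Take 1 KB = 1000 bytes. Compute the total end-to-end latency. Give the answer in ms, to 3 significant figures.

L = 57600 bits.
Transmission delay per hop = L/R = 57600/100000000 = 0.576 ms; 2 hops → 1.152 ms.
Propagation delays (d/s per hop): 0.084, 0.0166667 ms; sum = 0.100667 ms.
Processing at 1 router(s): 1 × 1.8 ms = 1.8 ms.
End-to-end = 3.05 ms.

3.05 ms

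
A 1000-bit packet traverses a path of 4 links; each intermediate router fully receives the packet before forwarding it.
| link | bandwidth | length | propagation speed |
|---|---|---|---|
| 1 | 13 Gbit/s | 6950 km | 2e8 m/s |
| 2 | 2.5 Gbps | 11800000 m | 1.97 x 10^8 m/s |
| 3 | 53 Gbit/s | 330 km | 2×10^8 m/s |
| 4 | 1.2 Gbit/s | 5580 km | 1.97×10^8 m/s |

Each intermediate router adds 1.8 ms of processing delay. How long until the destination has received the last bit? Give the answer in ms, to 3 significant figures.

Transmission delays (L/R per hop): 7.69231e-05, 0.0004, 1.88679e-05, 0.000833333 ms; sum = 0.00132912 ms.
Propagation delays (d/s per hop): 34.75, 59.8985, 1.65, 28.3249 ms; sum = 124.623 ms.
Processing at 3 router(s): 3 × 1.8 ms = 5.4 ms.
End-to-end = 130 ms.

130 ms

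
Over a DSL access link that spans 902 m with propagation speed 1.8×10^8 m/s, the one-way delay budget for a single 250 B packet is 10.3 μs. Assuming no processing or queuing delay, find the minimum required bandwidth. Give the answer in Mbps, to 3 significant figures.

378 Mbps

L = 2000 bits.
Propagation delay = 902 / 180000000 = 5.01111 μs.
Transmission budget = 10.3 − 5.01111 = 5.28889 μs.
R ≥ L / t_tx = 2000 bits / 5.28889e-06 s = 378 Mbps.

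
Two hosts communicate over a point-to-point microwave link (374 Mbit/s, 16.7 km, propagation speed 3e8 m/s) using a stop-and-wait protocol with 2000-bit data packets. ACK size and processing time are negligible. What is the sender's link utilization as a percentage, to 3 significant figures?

4.58 %

t_tx = L/R = 2000/374000000 = 5.34759e-06 s.
t_prop = 16700/300000000 = 5.56667e-05 s; RTT = 0.000111333 s.
Cycle = t_tx + RTT = 0.000116681 s.
Utilization = t_tx / cycle = 5.34759e-06/0.000116681 = 4.58 %.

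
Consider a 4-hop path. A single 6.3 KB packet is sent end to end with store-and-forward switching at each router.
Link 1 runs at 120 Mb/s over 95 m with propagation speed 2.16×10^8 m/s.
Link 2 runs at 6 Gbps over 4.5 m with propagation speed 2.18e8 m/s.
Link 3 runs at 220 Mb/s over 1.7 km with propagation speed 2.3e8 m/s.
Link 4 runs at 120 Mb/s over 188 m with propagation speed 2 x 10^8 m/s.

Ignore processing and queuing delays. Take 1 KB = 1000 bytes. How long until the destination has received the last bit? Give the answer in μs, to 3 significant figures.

L = 50400 bits.
Transmission delays (L/R per hop): 420, 8.4, 229.091, 420 μs; sum = 1077.49 μs.
Propagation delays (d/s per hop): 0.439815, 0.0206422, 7.3913, 0.94 μs; sum = 8.79176 μs.
End-to-end = 1090 μs.

1090 μs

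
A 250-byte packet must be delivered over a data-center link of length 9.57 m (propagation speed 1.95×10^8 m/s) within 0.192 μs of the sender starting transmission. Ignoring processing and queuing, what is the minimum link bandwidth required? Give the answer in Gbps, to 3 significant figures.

14.0 Gbps

L = 2000 bits.
Propagation delay = 9.57 / 195000000 = 0.0490769 μs.
Transmission budget = 0.192 − 0.0490769 = 0.142923 μs.
R ≥ L / t_tx = 2000 bits / 1.42923e-07 s = 14.0 Gbps.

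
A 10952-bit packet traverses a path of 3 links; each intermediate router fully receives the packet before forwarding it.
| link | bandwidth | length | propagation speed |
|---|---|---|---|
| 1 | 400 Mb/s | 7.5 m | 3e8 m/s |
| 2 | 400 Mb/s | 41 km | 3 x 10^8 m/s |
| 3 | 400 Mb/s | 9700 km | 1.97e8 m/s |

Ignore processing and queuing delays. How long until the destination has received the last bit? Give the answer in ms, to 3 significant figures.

49.5 ms

Transmission delay per hop = L/R = 10952/400000000 = 0.02738 ms; 3 hops → 0.08214 ms.
Propagation delays (d/s per hop): 2.5e-05, 0.136667, 49.2386 ms; sum = 49.3753 ms.
End-to-end = 49.5 ms.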